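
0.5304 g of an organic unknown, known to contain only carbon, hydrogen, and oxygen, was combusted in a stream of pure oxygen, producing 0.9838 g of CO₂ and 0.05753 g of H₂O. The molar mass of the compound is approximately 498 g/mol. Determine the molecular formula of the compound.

C21H6O15

mol C = 0.9838 g CO₂ ÷ 44.009 g/mol = 0.022355 mol
mol H = 2 × 0.05753 g H₂O ÷ 18.015 g/mol = 0.0063869 mol
mass O = 0.5304 − (0.26850 + 0.0064380) = 0.25546 g → mol O = 0.25546 ÷ 15.999 = 0.015967 mol
Divide by the smallest (0.0063869 mol): C 3.500, H 1.000, O 2.500
Multiplying each by 2 gives whole numbers: C 7.00, H 2.00, O 5.00
Empirical formula: C7H2O5
Empirical-formula mass = 166.09 g/mol; 498 ÷ 166.09 ≈ 3, so the molecular formula is C21H6O15.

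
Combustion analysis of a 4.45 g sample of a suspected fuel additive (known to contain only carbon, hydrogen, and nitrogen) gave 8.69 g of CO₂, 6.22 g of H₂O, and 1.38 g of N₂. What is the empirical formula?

C2H7N

mol C = 8.69 g CO₂ ÷ 44.009 g/mol = 0.1975 mol
mol H = 2 × 6.22 g H₂O ÷ 18.015 g/mol = 0.6905 mol
mol N = 2 × 1.38 g N₂ ÷ 28.014 g/mol = 0.09852 mol
Divide by the smallest (0.09852 mol): C 2.004, H 7.009, N 1.000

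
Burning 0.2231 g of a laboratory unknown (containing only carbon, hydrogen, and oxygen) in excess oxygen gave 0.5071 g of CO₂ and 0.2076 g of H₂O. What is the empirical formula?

C3H6O

mol C = 0.5071 g CO₂ ÷ 44.009 g/mol = 0.011523 mol
mol H = 2 × 0.2076 g H₂O ÷ 18.015 g/mol = 0.023047 mol
mass O = 0.2231 − (0.13840 + 0.023232) = 0.061470 g → mol O = 0.061470 ÷ 15.999 = 0.0038421 mol
Divide by the smallest (0.0038421 mol): C 2.999, H 5.999, O 1.000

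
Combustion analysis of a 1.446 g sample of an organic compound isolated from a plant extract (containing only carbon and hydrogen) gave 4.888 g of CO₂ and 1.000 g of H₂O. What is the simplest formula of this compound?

CH

mol C = 4.888 g CO₂ ÷ 44.009 g/mol = 0.11107 mol
mol H = 2 × 1.000 g H₂O ÷ 18.015 g/mol = 0.11102 mol
Divide by the smallest (0.11102 mol): C 1.000, H 1.000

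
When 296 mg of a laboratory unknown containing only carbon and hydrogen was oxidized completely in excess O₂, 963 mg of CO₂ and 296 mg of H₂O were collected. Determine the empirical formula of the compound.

C2H3

mol C = 0.963 g CO₂ ÷ 44.009 g/mol = 0.02188 mol
mol H = 2 × 0.296 g H₂O ÷ 18.015 g/mol = 0.03286 mol
Divide by the smallest (0.02188 mol): C 1.000, H 1.502
Multiplying each by 2 gives whole numbers: C 2.00, H 3.00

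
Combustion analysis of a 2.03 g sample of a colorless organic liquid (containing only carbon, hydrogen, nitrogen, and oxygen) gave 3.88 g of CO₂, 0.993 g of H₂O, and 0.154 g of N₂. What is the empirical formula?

mol C = 3.88 g CO₂ ÷ 44.009 g/mol = 0.08816 mol
mol H = 2 × 0.993 g H₂O ÷ 18.015 g/mol = 0.1102 mol
mol N = 2 × 0.154 g N₂ ÷ 28.014 g/mol = 0.01099 mol
mass O = 2.03 − (1.059 + 0.1111 + 0.1540) = 0.7059 g → mol O = 0.7059 ÷ 15.999 = 0.04412 mol
Divide by the smallest (0.01099 mol): C 8.019, H 10.027, N 1.000, O 4.013

C8H10NO4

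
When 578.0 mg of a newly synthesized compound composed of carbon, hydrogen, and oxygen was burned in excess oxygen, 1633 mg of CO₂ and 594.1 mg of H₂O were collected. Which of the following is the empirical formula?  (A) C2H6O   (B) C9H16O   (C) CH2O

mol C = 1.633 g CO₂ ÷ 44.009 g/mol = 0.037106 mol
mol H = 2 × 0.5941 g H₂O ÷ 18.015 g/mol = 0.065956 mol
mass O = 0.5780 − (0.44568 + 0.066484) = 0.065835 g → mol O = 0.065835 ÷ 15.999 = 0.0041150 mol
Divide by the smallest (0.0041150 mol): C 9.017, H 16.028, O 1.000

(B) C9H16O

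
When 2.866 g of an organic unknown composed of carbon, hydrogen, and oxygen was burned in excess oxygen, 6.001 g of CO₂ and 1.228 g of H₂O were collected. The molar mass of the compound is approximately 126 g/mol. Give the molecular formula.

C6H6O3

mol C = 6.001 g CO₂ ÷ 44.009 g/mol = 0.13636 mol
mol H = 2 × 1.228 g H₂O ÷ 18.015 g/mol = 0.13633 mol
mass O = 2.866 − (1.6378 + 0.13742) = 1.0908 g → mol O = 1.0908 ÷ 15.999 = 0.068178 mol
Divide by the smallest (0.068178 mol): C 2.000, H 2.000, O 1.000
Empirical formula: C2H2O
Empirical-formula mass = 42.04 g/mol; 126 ÷ 42.04 ≈ 3, so the molecular formula is C6H6O3.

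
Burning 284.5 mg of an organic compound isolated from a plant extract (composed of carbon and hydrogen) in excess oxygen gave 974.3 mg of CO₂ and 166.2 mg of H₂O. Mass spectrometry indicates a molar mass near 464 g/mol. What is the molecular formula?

mol C = 0.9743 g CO₂ ÷ 44.009 g/mol = 0.022139 mol
mol H = 2 × 0.1662 g H₂O ÷ 18.015 g/mol = 0.018451 mol
Divide by the smallest (0.018451 mol): C 1.200, H 1.000
Multiplying each by 5 gives whole numbers: C 6.00, H 5.00
Empirical formula: C6H5
Empirical-formula mass = 77.11 g/mol; 464 ÷ 77.11 ≈ 6, so the molecular formula is C36H30.

C36H30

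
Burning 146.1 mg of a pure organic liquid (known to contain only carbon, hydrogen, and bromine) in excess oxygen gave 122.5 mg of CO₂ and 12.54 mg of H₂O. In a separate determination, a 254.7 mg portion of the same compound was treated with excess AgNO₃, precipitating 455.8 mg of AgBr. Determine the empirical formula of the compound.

mol C = 0.1225 g CO₂ ÷ 44.009 g/mol = 0.0027835 mol
mol H = 2 × 0.01254 g H₂O ÷ 18.015 g/mol = 0.0013922 mol
From the AgBr data: mol Br per gram of compound = (0.4558 ÷ 187.772) ÷ 0.2547 = 0.0095305 mol/g, so in the 0.1461 g combustion sample mol Br = 0.0013924 mol
Divide by the smallest (0.0013922 mol): C 1.999, H 1.000, Br 1.000

C2HBr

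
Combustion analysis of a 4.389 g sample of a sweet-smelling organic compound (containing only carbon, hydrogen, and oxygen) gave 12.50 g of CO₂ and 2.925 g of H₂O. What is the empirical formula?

mol C = 12.50 g CO₂ ÷ 44.009 g/mol = 0.28403 mol
mol H = 2 × 2.925 g H₂O ÷ 18.015 g/mol = 0.32473 mol
mass O = 4.389 − (3.4115 + 0.32733) = 0.65015 g → mol O = 0.65015 ÷ 15.999 = 0.040637 mol
Divide by the smallest (0.040637 mol): C 6.989, H 7.991, O 1.000

C7H8O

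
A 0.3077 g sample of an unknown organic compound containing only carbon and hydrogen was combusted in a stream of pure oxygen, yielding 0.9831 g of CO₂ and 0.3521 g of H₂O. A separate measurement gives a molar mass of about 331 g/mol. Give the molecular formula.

C24H42

mol C = 0.9831 g CO₂ ÷ 44.009 g/mol = 0.022339 mol
mol H = 2 × 0.3521 g H₂O ÷ 18.015 g/mol = 0.039090 mol
Divide by the smallest (0.022339 mol): C 1.000, H 1.750
Multiplying each by 4 gives whole numbers: C 4.00, H 7.00
Empirical formula: C4H7
Empirical-formula mass = 55.10 g/mol; 331 ÷ 55.10 ≈ 6, so the molecular formula is C24H42.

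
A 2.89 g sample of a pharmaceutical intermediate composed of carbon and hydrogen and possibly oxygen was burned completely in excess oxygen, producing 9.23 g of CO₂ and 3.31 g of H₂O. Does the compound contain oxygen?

no

mol C = 9.23 g CO₂ ÷ 44.009 g/mol = 0.2097 mol
mol H = 2 × 3.31 g H₂O ÷ 18.015 g/mol = 0.3675 mol
C and H together account for 2.889 g — essentially the entire 2.89 g sample — so the compound contains no oxygen.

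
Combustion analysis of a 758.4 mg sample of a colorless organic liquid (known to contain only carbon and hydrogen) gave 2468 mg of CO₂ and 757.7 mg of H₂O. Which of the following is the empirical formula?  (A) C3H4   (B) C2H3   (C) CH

mol C = 2.468 g CO₂ ÷ 44.009 g/mol = 0.056079 mol
mol H = 2 × 0.7577 g H₂O ÷ 18.015 g/mol = 0.084119 mol
Divide by the smallest (0.056079 mol): C 1.000, H 1.500
Multiplying each by 2 gives whole numbers: C 2.00, H 3.00

(B) C2H3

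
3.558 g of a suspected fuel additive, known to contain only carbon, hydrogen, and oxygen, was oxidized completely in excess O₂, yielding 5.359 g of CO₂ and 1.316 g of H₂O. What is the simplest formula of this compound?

mol C = 5.359 g CO₂ ÷ 44.009 g/mol = 0.12177 mol
mol H = 2 × 1.316 g H₂O ÷ 18.015 g/mol = 0.14610 mol
mass O = 3.558 − (1.4626 + 0.14727) = 1.9481 g → mol O = 1.9481 ÷ 15.999 = 0.12177 mol
Divide by the smallest (0.12177 mol): C 1.000, H 1.200, O 1.000
Multiplying each by 5 gives whole numbers: C 5.00, H 6.00, O 5.00

C5H6O5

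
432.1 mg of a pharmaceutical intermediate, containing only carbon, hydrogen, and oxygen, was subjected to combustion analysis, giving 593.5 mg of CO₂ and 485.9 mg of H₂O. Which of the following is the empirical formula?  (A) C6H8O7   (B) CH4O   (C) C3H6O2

(B) CH4O

mol C = 0.5935 g CO₂ ÷ 44.009 g/mol = 0.013486 mol
mol H = 2 × 0.4859 g H₂O ÷ 18.015 g/mol = 0.053944 mol
mass O = 0.4321 − (0.16198 + 0.054375) = 0.21575 g → mol O = 0.21575 ÷ 15.999 = 0.013485 mol
Divide by the smallest (0.013485 mol): C 1.000, H 4.000, O 1.000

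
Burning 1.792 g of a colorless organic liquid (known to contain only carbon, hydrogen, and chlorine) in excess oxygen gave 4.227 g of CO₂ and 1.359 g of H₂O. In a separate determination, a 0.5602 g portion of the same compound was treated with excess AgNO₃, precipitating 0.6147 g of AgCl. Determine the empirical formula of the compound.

C7H11Cl

mol C = 4.227 g CO₂ ÷ 44.009 g/mol = 0.096049 mol
mol H = 2 × 1.359 g H₂O ÷ 18.015 g/mol = 0.15087 mol
From the AgCl data: mol Cl per gram of compound = (0.6147 ÷ 143.318) ÷ 0.5602 = 0.0076563 mol/g, so in the 1.792 g combustion sample mol Cl = 0.013720 mol
Divide by the smallest (0.013720 mol): C 7.001, H 10.997, Cl 1.000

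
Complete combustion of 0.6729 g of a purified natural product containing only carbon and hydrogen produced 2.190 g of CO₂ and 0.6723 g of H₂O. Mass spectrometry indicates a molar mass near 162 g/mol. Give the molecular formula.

C12H18

mol C = 2.190 g CO₂ ÷ 44.009 g/mol = 0.049763 mol
mol H = 2 × 0.6723 g H₂O ÷ 18.015 g/mol = 0.074638 mol
Divide by the smallest (0.049763 mol): C 1.000, H 1.500
Multiplying each by 2 gives whole numbers: C 2.00, H 3.00
Empirical formula: C2H3
Empirical-formula mass = 27.05 g/mol; 162 ÷ 27.05 ≈ 6, so the molecular formula is C12H18.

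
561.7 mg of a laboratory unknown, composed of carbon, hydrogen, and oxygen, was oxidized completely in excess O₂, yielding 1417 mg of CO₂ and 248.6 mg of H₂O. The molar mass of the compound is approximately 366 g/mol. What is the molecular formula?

mol C = 1.417 g CO₂ ÷ 44.009 g/mol = 0.032198 mol
mol H = 2 × 0.2486 g H₂O ÷ 18.015 g/mol = 0.027599 mol
mass O = 0.5617 − (0.38673 + 0.027820) = 0.14715 g → mol O = 0.14715 ÷ 15.999 = 0.0091975 mol
Divide by the smallest (0.0091975 mol): C 3.501, H 3.001, O 1.000
Multiplying each by 2 gives whole numbers: C 7.00, H 6.00, O 2.00
Empirical formula: C7H6O2
Empirical-formula mass = 122.12 g/mol; 366 ÷ 122.12 ≈ 3, so the molecular formula is C21H18O6.

C21H18O6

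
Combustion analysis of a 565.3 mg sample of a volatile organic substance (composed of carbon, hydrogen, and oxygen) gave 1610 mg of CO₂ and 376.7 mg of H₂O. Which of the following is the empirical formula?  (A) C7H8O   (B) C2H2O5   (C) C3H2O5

mol C = 1.610 g CO₂ ÷ 44.009 g/mol = 0.036583 mol
mol H = 2 × 0.3767 g H₂O ÷ 18.015 g/mol = 0.041821 mol
mass O = 0.5653 − (0.43940 + 0.042155) = 0.083741 g → mol O = 0.083741 ÷ 15.999 = 0.0052342 mol
Divide by the smallest (0.0052342 mol): C 6.989, H 7.990, O 1.000

(A) C7H8O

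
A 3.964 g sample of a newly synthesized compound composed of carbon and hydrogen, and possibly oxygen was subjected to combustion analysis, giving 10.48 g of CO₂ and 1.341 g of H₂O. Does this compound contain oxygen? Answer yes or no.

yes

mol C = 10.48 g CO₂ ÷ 44.009 g/mol = 0.23813 mol
mol H = 2 × 1.341 g H₂O ÷ 18.015 g/mol = 0.14888 mol
C and H account for only 3.0103 g of the 3.964 g sample; the remaining 0.95372 g must be oxygen.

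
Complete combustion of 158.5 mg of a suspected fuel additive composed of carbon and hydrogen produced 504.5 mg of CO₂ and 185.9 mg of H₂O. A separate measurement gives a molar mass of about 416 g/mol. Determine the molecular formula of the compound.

mol C = 0.5045 g CO₂ ÷ 44.009 g/mol = 0.011464 mol
mol H = 2 × 0.1859 g H₂O ÷ 18.015 g/mol = 0.020638 mol
Divide by the smallest (0.011464 mol): C 1.000, H 1.800
Multiplying each by 5 gives whole numbers: C 5.00, H 9.00
Empirical formula: C5H9
Empirical-formula mass = 69.13 g/mol; 416 ÷ 69.13 ≈ 6, so the molecular formula is C30H54.

C30H54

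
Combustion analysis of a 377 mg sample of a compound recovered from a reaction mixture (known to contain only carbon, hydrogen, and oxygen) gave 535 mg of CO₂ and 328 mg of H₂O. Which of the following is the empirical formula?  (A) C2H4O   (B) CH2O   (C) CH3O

(C) CH3O

mol C = 0.535 g CO₂ ÷ 44.009 g/mol = 0.01216 mol
mol H = 2 × 0.328 g H₂O ÷ 18.015 g/mol = 0.03641 mol
mass O = 0.377 − (0.1460 + 0.03671) = 0.1943 g → mol O = 0.1943 ÷ 15.999 = 0.01214 mol
Divide by the smallest (0.01214 mol): C 1.001, H 2.999, O 1.000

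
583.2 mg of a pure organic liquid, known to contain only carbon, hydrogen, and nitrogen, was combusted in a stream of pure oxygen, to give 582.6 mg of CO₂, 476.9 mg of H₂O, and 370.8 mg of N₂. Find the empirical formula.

CH4N2

mol C = 0.5826 g CO₂ ÷ 44.009 g/mol = 0.013238 mol
mol H = 2 × 0.4769 g H₂O ÷ 18.015 g/mol = 0.052945 mol
mol N = 2 × 0.3708 g N₂ ÷ 28.014 g/mol = 0.026472 mol
Divide by the smallest (0.013238 mol): C 1.000, H 3.999, N 2.000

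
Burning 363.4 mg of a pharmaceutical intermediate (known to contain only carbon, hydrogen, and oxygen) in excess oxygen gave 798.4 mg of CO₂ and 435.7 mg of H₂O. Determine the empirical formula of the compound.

C3H8O

mol C = 0.7984 g CO₂ ÷ 44.009 g/mol = 0.018142 mol
mol H = 2 × 0.4357 g H₂O ÷ 18.015 g/mol = 0.048371 mol
mass O = 0.3634 − (0.21790 + 0.048758) = 0.096742 g → mol O = 0.096742 ÷ 15.999 = 0.0060467 mol
Divide by the smallest (0.0060467 mol): C 3.000, H 7.999, O 1.000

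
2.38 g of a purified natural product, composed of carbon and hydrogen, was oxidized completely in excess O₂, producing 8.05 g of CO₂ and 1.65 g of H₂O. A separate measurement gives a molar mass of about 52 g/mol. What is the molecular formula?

mol C = 8.05 g CO₂ ÷ 44.009 g/mol = 0.1829 mol
mol H = 2 × 1.65 g H₂O ÷ 18.015 g/mol = 0.1832 mol
Divide by the smallest (0.1829 mol): C 1.000, H 1.001
Empirical formula: CH
Empirical-formula mass = 13.02 g/mol; 52 ÷ 13.02 ≈ 4, so the molecular formula is C4H4.

C4H4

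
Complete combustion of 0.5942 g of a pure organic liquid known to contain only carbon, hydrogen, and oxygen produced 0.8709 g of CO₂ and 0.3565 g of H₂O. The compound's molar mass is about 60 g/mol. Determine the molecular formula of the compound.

C2H4O2

mol C = 0.8709 g CO₂ ÷ 44.009 g/mol = 0.019789 mol
mol H = 2 × 0.3565 g H₂O ÷ 18.015 g/mol = 0.039578 mol
mass O = 0.5942 − (0.23769 + 0.039895) = 0.31662 g → mol O = 0.31662 ÷ 15.999 = 0.019790 mol
Divide by the smallest (0.019789 mol): C 1.000, H 2.000, O 1.000
Empirical formula: CH2O
Empirical-formula mass = 30.03 g/mol; 60 ÷ 30.03 ≈ 2, so the molecular formula is C2H4O2.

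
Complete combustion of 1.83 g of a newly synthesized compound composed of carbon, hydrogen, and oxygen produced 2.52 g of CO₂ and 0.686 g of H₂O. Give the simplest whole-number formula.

C6H8O7

mol C = 2.52 g CO₂ ÷ 44.009 g/mol = 0.05726 mol
mol H = 2 × 0.686 g H₂O ÷ 18.015 g/mol = 0.07616 mol
mass O = 1.83 − (0.6878 + 0.07677) = 1.065 g → mol O = 1.065 ÷ 15.999 = 0.06660 mol
Divide by the smallest (0.05726 mol): C 1.000, H 1.330, O 1.163
Multiplying each by 6 gives whole numbers: C 6.00, H 7.98, O 6.98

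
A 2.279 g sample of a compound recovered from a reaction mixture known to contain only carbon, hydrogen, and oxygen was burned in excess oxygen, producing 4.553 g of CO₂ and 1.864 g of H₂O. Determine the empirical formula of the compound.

C2H4O

mol C = 4.553 g CO₂ ÷ 44.009 g/mol = 0.10346 mol
mol H = 2 × 1.864 g H₂O ÷ 18.015 g/mol = 0.20694 mol
mass O = 2.279 − (1.2426 + 0.20859) = 0.82779 g → mol O = 0.82779 ÷ 15.999 = 0.051740 mol
Divide by the smallest (0.051740 mol): C 2.000, H 4.000, O 1.000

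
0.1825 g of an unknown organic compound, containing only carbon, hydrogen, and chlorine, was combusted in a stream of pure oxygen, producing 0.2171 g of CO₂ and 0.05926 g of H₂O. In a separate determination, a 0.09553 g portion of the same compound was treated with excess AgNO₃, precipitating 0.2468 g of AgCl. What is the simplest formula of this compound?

C3H4Cl2

mol C = 0.2171 g CO₂ ÷ 44.009 g/mol = 0.0049331 mol
mol H = 2 × 0.05926 g H₂O ÷ 18.015 g/mol = 0.0065790 mol
From the AgCl data: mol Cl per gram of compound = (0.2468 ÷ 143.318) ÷ 0.09553 = 0.018026 mol/g, so in the 0.1825 g combustion sample mol Cl = 0.0032898 mol
Divide by the smallest (0.0032898 mol): C 1.500, H 2.000, Cl 1.000
Multiplying each by 2 gives whole numbers: C 3.00, H 4.00, Cl 2.00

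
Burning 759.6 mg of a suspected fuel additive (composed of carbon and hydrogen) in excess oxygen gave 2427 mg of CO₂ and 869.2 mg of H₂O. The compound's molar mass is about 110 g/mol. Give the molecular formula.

mol C = 2.427 g CO₂ ÷ 44.009 g/mol = 0.055148 mol
mol H = 2 × 0.8692 g H₂O ÷ 18.015 g/mol = 0.096497 mol
Divide by the smallest (0.055148 mol): C 1.000, H 1.750
Multiplying each by 4 gives whole numbers: C 4.00, H 7.00
Empirical formula: C4H7
Empirical-formula mass = 55.10 g/mol; 110 ÷ 55.10 ≈ 2, so the molecular formula is C8H14.

C8H14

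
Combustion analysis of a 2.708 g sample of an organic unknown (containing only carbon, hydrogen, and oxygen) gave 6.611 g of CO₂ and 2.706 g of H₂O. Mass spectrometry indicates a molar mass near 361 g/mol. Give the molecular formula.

C20H40O5

mol C = 6.611 g CO₂ ÷ 44.009 g/mol = 0.15022 mol
mol H = 2 × 2.706 g H₂O ÷ 18.015 g/mol = 0.30042 mol
mass O = 2.708 − (1.8043 + 0.30282) = 0.60090 g → mol O = 0.60090 ÷ 15.999 = 0.037558 mol
Divide by the smallest (0.037558 mol): C 4.000, H 7.999, O 1.000
Empirical formula: C4H8O
Empirical-formula mass = 72.11 g/mol; 361 ÷ 72.11 ≈ 5, so the molecular formula is C20H40O5.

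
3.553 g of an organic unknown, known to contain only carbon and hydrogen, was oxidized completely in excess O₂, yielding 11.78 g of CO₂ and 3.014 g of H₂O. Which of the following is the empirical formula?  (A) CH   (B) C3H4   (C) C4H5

mol C = 11.78 g CO₂ ÷ 44.009 g/mol = 0.26767 mol
mol H = 2 × 3.014 g H₂O ÷ 18.015 g/mol = 0.33461 mol
Divide by the smallest (0.26767 mol): C 1.000, H 1.250
Multiplying each by 4 gives whole numbers: C 4.00, H 5.00

(C) C4H5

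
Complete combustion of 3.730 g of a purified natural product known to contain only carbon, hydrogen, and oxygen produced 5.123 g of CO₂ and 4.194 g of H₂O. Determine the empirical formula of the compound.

mol C = 5.123 g CO₂ ÷ 44.009 g/mol = 0.11641 mol
mol H = 2 × 4.194 g H₂O ÷ 18.015 g/mol = 0.46561 mol
mass O = 3.730 − (1.3982 + 0.46934) = 1.8625 g → mol O = 1.8625 ÷ 15.999 = 0.11641 mol
Divide by the smallest (0.11641 mol): C 1.000, H 4.000, O 1.000

CH4O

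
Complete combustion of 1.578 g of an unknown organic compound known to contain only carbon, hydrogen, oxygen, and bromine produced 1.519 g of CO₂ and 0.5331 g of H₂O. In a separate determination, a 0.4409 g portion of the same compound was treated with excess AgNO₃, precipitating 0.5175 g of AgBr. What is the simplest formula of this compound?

C7H12Br2O4

mol C = 1.519 g CO₂ ÷ 44.009 g/mol = 0.034516 mol
mol H = 2 × 0.5331 g H₂O ÷ 18.015 g/mol = 0.059184 mol
From the AgBr data: mol Br per gram of compound = (0.5175 ÷ 187.772) ÷ 0.4409 = 0.0062509 mol/g, so in the 1.578 g combustion sample mol Br = 0.0098638 mol
mass O = 1.578 − (0.41457 + 0.059657 + 0.78816) = 0.31561 g → mol O = 0.31561 ÷ 15.999 = 0.019727 mol
Divide by the smallest (0.0098638 mol): C 3.499, H 6.000, Br 1.000, O 2.000
Multiplying each by 2 gives whole numbers: C 7.00, H 12.00, Br 2.00, O 4.00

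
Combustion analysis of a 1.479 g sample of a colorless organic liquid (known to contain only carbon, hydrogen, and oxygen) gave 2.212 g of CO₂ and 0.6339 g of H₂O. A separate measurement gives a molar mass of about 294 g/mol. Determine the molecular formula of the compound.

C10H14O10

mol C = 2.212 g CO₂ ÷ 44.009 g/mol = 0.050262 mol
mol H = 2 × 0.6339 g H₂O ÷ 18.015 g/mol = 0.070375 mol
mass O = 1.479 − (0.60370 + 0.070938) = 0.80436 g → mol O = 0.80436 ÷ 15.999 = 0.050276 mol
Divide by the smallest (0.050262 mol): C 1.000, H 1.400, O 1.000
Multiplying each by 5 gives whole numbers: C 5.00, H 7.00, O 5.00
Empirical formula: C5H7O5
Empirical-formula mass = 147.11 g/mol; 294 ÷ 147.11 ≈ 2, so the molecular formula is C10H14O10.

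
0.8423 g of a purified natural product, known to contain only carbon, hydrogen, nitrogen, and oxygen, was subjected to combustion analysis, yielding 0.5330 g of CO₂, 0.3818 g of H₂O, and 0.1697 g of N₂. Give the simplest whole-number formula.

C2H7N2O5

mol C = 0.5330 g CO₂ ÷ 44.009 g/mol = 0.012111 mol
mol H = 2 × 0.3818 g H₂O ÷ 18.015 g/mol = 0.042387 mol
mol N = 2 × 0.1697 g N₂ ÷ 28.014 g/mol = 0.012115 mol
mass O = 0.8423 − (0.14547 + 0.042726 + 0.16970) = 0.48441 g → mol O = 0.48441 ÷ 15.999 = 0.030277 mol
Divide by the smallest (0.012111 mol): C 1.000, H 3.500, N 1.000, O 2.500
Multiplying each by 2 gives whole numbers: C 2.00, H 7.00, N 2.00, O 5.00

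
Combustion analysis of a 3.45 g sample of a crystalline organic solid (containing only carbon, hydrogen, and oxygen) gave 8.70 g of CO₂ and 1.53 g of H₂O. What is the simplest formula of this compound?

C7H6O2

mol C = 8.70 g CO₂ ÷ 44.009 g/mol = 0.1977 mol
mol H = 2 × 1.53 g H₂O ÷ 18.015 g/mol = 0.1699 mol
mass O = 3.45 − (2.374 + 0.1712) = 0.9044 g → mol O = 0.9044 ÷ 15.999 = 0.05653 mol
Divide by the smallest (0.05653 mol): C 3.497, H 3.005, O 1.000
Multiplying each by 2 gives whole numbers: C 6.99, H 6.01, O 2.00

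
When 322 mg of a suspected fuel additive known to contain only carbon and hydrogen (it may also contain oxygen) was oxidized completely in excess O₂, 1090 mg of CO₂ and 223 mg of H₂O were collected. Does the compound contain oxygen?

mol C = 1.09 g CO₂ ÷ 44.009 g/mol = 0.02477 mol
mol H = 2 × 0.223 g H₂O ÷ 18.015 g/mol = 0.02476 mol
C and H together account for 0.3224 g — essentially the entire 0.322 g sample — so the compound contains no oxygen.

no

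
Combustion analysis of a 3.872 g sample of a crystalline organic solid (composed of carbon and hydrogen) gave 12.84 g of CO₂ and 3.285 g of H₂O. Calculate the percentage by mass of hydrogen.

mol C = 12.84 g CO₂ ÷ 44.009 g/mol = 0.29176 mol
mol H = 2 × 3.285 g H₂O ÷ 18.015 g/mol = 0.36470 mol
mass % H = 0.36761 g ÷ 3.872 g × 100%

9.49%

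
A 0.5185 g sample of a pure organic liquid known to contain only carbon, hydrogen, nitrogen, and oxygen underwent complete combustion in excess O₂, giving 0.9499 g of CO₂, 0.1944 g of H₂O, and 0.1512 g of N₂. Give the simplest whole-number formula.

C4H4N2O

mol C = 0.9499 g CO₂ ÷ 44.009 g/mol = 0.021584 mol
mol H = 2 × 0.1944 g H₂O ÷ 18.015 g/mol = 0.021582 mol
mol N = 2 × 0.1512 g N₂ ÷ 28.014 g/mol = 0.010795 mol
mass O = 0.5185 − (0.25925 + 0.021755 + 0.15120) = 0.086297 g → mol O = 0.086297 ÷ 15.999 = 0.0053939 mol
Divide by the smallest (0.0053939 mol): C 4.002, H 4.001, N 2.001, O 1.000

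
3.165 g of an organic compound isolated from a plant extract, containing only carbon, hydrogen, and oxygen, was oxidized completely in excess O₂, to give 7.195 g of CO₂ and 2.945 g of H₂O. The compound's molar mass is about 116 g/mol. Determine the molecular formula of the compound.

mol C = 7.195 g CO₂ ÷ 44.009 g/mol = 0.16349 mol
mol H = 2 × 2.945 g H₂O ÷ 18.015 g/mol = 0.32695 mol
mass O = 3.165 − (1.9637 + 0.32957) = 0.87176 g → mol O = 0.87176 ÷ 15.999 = 0.054489 mol
Divide by the smallest (0.054489 mol): C 3.000, H 6.000, O 1.000
Empirical formula: C3H6O
Empirical-formula mass = 58.08 g/mol; 116 ÷ 58.08 ≈ 2, so the molecular formula is C6H12O2.

C6H12O2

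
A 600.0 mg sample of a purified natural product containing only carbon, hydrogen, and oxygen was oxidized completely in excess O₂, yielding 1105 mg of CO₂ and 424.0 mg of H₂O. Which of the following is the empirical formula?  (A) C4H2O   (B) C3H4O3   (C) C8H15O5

(C) C8H15O5

mol C = 1.105 g CO₂ ÷ 44.009 g/mol = 0.025109 mol
mol H = 2 × 0.4240 g H₂O ÷ 18.015 g/mol = 0.047072 mol
mass O = 0.6000 − (0.30158 + 0.047448) = 0.25097 g → mol O = 0.25097 ÷ 15.999 = 0.015687 mol
Divide by the smallest (0.015687 mol): C 1.601, H 3.001, O 1.000
Multiplying each by 5 gives whole numbers: C 8.00, H 15.00, O 5.00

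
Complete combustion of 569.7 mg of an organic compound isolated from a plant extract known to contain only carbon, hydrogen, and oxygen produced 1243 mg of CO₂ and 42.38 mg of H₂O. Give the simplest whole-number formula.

mol C = 1.243 g CO₂ ÷ 44.009 g/mol = 0.028244 mol
mol H = 2 × 0.04238 g H₂O ÷ 18.015 g/mol = 0.0047050 mol
mass O = 0.5697 − (0.33924 + 0.0047426) = 0.22572 g → mol O = 0.22572 ÷ 15.999 = 0.014108 mol
Divide by the smallest (0.0047050 mol): C 6.003, H 1.000, O 2.999

C6HO3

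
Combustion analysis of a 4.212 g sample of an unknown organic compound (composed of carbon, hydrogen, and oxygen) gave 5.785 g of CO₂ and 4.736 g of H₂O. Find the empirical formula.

mol C = 5.785 g CO₂ ÷ 44.009 g/mol = 0.13145 mol
mol H = 2 × 4.736 g H₂O ÷ 18.015 g/mol = 0.52578 mol
mass O = 4.212 − (1.5789 + 0.52999) = 2.1032 g → mol O = 2.1032 ÷ 15.999 = 0.13146 mol
Divide by the smallest (0.13145 mol): C 1.000, H 4.000, O 1.000

CH4O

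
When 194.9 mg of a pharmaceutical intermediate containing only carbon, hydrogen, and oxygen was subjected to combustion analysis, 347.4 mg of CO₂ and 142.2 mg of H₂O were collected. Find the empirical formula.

mol C = 0.3474 g CO₂ ÷ 44.009 g/mol = 0.0078938 mol
mol H = 2 × 0.1422 g H₂O ÷ 18.015 g/mol = 0.015787 mol
mass O = 0.1949 − (0.094813 + 0.015913) = 0.084174 g → mol O = 0.084174 ÷ 15.999 = 0.0052612 mol
Divide by the smallest (0.0052612 mol): C 1.500, H 3.001, O 1.000
Multiplying each by 2 gives whole numbers: C 3.00, H 6.00, O 2.00

C3H6O2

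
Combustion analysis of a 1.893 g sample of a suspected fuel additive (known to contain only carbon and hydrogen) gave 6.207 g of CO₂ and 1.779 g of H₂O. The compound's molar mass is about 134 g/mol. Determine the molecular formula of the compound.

C10H14

mol C = 6.207 g CO₂ ÷ 44.009 g/mol = 0.14104 mol
mol H = 2 × 1.779 g H₂O ÷ 18.015 g/mol = 0.19750 mol
Divide by the smallest (0.14104 mol): C 1.000, H 1.400
Multiplying each by 5 gives whole numbers: C 5.00, H 7.00
Empirical formula: C5H7
Empirical-formula mass = 67.11 g/mol; 134 ÷ 67.11 ≈ 2, so the molecular formula is C10H14.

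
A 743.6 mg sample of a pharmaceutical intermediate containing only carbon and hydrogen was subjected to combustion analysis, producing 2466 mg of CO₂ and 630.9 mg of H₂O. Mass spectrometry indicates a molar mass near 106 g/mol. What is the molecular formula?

mol C = 2.466 g CO₂ ÷ 44.009 g/mol = 0.056034 mol
mol H = 2 × 0.6309 g H₂O ÷ 18.015 g/mol = 0.070042 mol
Divide by the smallest (0.056034 mol): C 1.000, H 1.250
Multiplying each by 4 gives whole numbers: C 4.00, H 5.00
Empirical formula: C4H5
Empirical-formula mass = 53.08 g/mol; 106 ÷ 53.08 ≈ 2, so the molecular formula is C8H10.

C8H10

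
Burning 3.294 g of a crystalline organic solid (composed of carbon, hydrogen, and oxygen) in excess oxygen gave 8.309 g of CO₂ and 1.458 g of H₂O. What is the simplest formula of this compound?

mol C = 8.309 g CO₂ ÷ 44.009 g/mol = 0.18880 mol
mol H = 2 × 1.458 g H₂O ÷ 18.015 g/mol = 0.16187 mol
mass O = 3.294 − (2.2677 + 0.16316) = 0.86314 g → mol O = 0.86314 ÷ 15.999 = 0.053949 mol
Divide by the smallest (0.053949 mol): C 3.500, H 3.000, O 1.000
Multiplying each by 2 gives whole numbers: C 7.00, H 6.00, O 2.00

C7H6O2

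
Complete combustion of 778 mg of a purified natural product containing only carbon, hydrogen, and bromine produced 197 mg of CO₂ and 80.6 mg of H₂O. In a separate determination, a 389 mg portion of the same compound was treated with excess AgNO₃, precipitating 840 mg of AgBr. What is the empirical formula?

mol C = 0.197 g CO₂ ÷ 44.009 g/mol = 0.004476 mol
mol H = 2 × 0.0806 g H₂O ÷ 18.015 g/mol = 0.008948 mol
From the AgBr data: mol Br per gram of compound = (0.840 ÷ 187.772) ÷ 0.389 = 0.01150 mol/g, so in the 0.778 g combustion sample mol Br = 0.008947 mol
Divide by the smallest (0.004476 mol): C 1.000, H 1.999, Br 1.999

CH2Br2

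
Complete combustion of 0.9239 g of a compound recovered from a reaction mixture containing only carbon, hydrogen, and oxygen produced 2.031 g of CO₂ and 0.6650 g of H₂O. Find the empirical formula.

mol C = 2.031 g CO₂ ÷ 44.009 g/mol = 0.046150 mol
mol H = 2 × 0.6650 g H₂O ÷ 18.015 g/mol = 0.073827 mol
mass O = 0.9239 − (0.55430 + 0.074418) = 0.29518 g → mol O = 0.29518 ÷ 15.999 = 0.018450 mol
Divide by the smallest (0.018450 mol): C 2.501, H 4.002, O 1.000
Multiplying each by 2 gives whole numbers: C 5.00, H 8.00, O 2.00

C5H8O2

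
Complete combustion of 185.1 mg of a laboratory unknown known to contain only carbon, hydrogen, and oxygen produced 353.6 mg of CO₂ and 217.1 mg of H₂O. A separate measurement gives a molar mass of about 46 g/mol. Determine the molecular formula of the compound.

C2H6O

mol C = 0.3536 g CO₂ ÷ 44.009 g/mol = 0.0080347 mol
mol H = 2 × 0.2171 g H₂O ÷ 18.015 g/mol = 0.024102 mol
mass O = 0.1851 − (0.096505 + 0.024295) = 0.064300 g → mol O = 0.064300 ÷ 15.999 = 0.0040190 mol
Divide by the smallest (0.0040190 mol): C 1.999, H 5.997, O 1.000
Empirical formula: C2H6O
Empirical-formula mass = 46.07 g/mol; 46 ÷ 46.07 ≈ 1, so the molecular formula is C2H6O.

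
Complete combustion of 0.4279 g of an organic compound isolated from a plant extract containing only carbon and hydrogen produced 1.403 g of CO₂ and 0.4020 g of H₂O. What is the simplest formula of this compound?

C5H7

mol C = 1.403 g CO₂ ÷ 44.009 g/mol = 0.031880 mol
mol H = 2 × 0.4020 g H₂O ÷ 18.015 g/mol = 0.044629 mol
Divide by the smallest (0.031880 mol): C 1.000, H 1.400
Multiplying each by 5 gives whole numbers: C 5.00, H 7.00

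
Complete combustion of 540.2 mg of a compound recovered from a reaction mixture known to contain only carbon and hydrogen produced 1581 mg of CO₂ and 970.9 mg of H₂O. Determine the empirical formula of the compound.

CH3

mol C = 1.581 g CO₂ ÷ 44.009 g/mol = 0.035924 mol
mol H = 2 × 0.9709 g H₂O ÷ 18.015 g/mol = 0.10779 mol
Divide by the smallest (0.035924 mol): C 1.000, H 3.000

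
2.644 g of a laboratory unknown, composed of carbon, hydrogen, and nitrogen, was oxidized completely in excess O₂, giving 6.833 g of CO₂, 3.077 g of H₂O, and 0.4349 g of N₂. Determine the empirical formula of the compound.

mol C = 6.833 g CO₂ ÷ 44.009 g/mol = 0.15526 mol
mol H = 2 × 3.077 g H₂O ÷ 18.015 g/mol = 0.34160 mol
mol N = 2 × 0.4349 g N₂ ÷ 28.014 g/mol = 0.031049 mol
Divide by the smallest (0.031049 mol): C 5.001, H 11.002, N 1.000

C5H11N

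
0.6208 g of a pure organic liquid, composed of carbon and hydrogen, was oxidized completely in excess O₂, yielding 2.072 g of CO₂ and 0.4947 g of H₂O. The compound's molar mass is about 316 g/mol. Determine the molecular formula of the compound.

mol C = 2.072 g CO₂ ÷ 44.009 g/mol = 0.047081 mol
mol H = 2 × 0.4947 g H₂O ÷ 18.015 g/mol = 0.054921 mol
Divide by the smallest (0.047081 mol): C 1.000, H 1.167
Multiplying each by 6 gives whole numbers: C 6.00, H 7.00
Empirical formula: C6H7
Empirical-formula mass = 79.12 g/mol; 316 ÷ 79.12 ≈ 4, so the molecular formula is C24H28.

C24H28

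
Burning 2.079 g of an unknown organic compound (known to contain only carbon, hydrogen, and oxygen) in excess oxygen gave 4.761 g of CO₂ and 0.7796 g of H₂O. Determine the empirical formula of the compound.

C5H4O2

mol C = 4.761 g CO₂ ÷ 44.009 g/mol = 0.10818 mol
mol H = 2 × 0.7796 g H₂O ÷ 18.015 g/mol = 0.086550 mol
mass O = 2.079 − (1.2994 + 0.087242) = 0.69238 g → mol O = 0.69238 ÷ 15.999 = 0.043276 mol
Divide by the smallest (0.043276 mol): C 2.500, H 2.000, O 1.000
Multiplying each by 2 gives whole numbers: C 5.00, H 4.00, O 2.00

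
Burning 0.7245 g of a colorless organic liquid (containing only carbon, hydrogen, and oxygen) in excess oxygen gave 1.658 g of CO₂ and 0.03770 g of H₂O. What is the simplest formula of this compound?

mol C = 1.658 g CO₂ ÷ 44.009 g/mol = 0.037674 mol
mol H = 2 × 0.03770 g H₂O ÷ 18.015 g/mol = 0.0041854 mol
mass O = 0.7245 − (0.45250 + 0.0042189) = 0.26778 g → mol O = 0.26778 ÷ 15.999 = 0.016737 mol
Divide by the smallest (0.0041854 mol): C 9.001, H 1.000, O 3.999

C9HO4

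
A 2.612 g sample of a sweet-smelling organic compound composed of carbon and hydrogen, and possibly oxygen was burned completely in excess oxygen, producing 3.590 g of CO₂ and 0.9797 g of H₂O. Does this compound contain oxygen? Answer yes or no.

yes

mol C = 3.590 g CO₂ ÷ 44.009 g/mol = 0.081574 mol
mol H = 2 × 0.9797 g H₂O ÷ 18.015 g/mol = 0.10876 mol
C and H account for only 1.0894 g of the 2.612 g sample; the remaining 1.5226 g must be oxygen.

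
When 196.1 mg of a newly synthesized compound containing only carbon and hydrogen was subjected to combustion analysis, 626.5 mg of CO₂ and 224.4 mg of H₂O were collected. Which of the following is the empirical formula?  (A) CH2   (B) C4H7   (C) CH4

mol C = 0.6265 g CO₂ ÷ 44.009 g/mol = 0.014236 mol
mol H = 2 × 0.2244 g H₂O ÷ 18.015 g/mol = 0.024913 mol
Divide by the smallest (0.014236 mol): C 1.000, H 1.750
Multiplying each by 4 gives whole numbers: C 4.00, H 7.00

(B) C4H7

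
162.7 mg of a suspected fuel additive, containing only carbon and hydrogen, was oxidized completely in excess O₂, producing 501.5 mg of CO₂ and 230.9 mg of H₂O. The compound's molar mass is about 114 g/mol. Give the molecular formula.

mol C = 0.5015 g CO₂ ÷ 44.009 g/mol = 0.011395 mol
mol H = 2 × 0.2309 g H₂O ÷ 18.015 g/mol = 0.025634 mol
Divide by the smallest (0.011395 mol): C 1.000, H 2.250
Multiplying each by 4 gives whole numbers: C 4.00, H 9.00
Empirical formula: C4H9
Empirical-formula mass = 57.12 g/mol; 114 ÷ 57.12 ≈ 2, so the molecular formula is C8H18.

C8H18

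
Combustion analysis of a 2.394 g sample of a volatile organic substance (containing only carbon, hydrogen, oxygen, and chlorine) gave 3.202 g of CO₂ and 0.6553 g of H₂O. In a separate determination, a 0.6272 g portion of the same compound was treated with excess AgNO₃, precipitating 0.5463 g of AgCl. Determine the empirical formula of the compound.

C5H5ClO4

mol C = 3.202 g CO₂ ÷ 44.009 g/mol = 0.072758 mol
mol H = 2 × 0.6553 g H₂O ÷ 18.015 g/mol = 0.072750 mol
From the AgCl data: mol Cl per gram of compound = (0.5463 ÷ 143.318) ÷ 0.6272 = 0.0060775 mol/g, so in the 2.394 g combustion sample mol Cl = 0.014550 mol
mass O = 2.394 − (0.87389 + 0.073332 + 0.51578) = 0.93099 g → mol O = 0.93099 ÷ 15.999 = 0.058191 mol
Divide by the smallest (0.014550 mol): C 5.001, H 5.000, Cl 1.000, O 3.999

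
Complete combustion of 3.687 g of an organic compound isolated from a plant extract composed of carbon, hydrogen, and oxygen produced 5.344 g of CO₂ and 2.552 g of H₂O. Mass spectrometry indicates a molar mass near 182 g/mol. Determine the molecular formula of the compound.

C6H14O6

mol C = 5.344 g CO₂ ÷ 44.009 g/mol = 0.12143 mol
mol H = 2 × 2.552 g H₂O ÷ 18.015 g/mol = 0.28332 mol
mass O = 3.687 − (1.4585 + 0.28559) = 1.9429 g → mol O = 1.9429 ÷ 15.999 = 0.12144 mol
Divide by the smallest (0.12143 mol): C 1.000, H 2.333, O 1.000
Multiplying each by 3 gives whole numbers: C 3.00, H 7.00, O 3.00
Empirical formula: C3H7O3
Empirical-formula mass = 91.09 g/mol; 182 ÷ 91.09 ≈ 2, so the molecular formula is C6H14O6.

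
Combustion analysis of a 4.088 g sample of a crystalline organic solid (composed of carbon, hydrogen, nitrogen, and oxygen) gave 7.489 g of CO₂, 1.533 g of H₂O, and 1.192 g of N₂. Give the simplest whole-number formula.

mol C = 7.489 g CO₂ ÷ 44.009 g/mol = 0.17017 mol
mol H = 2 × 1.533 g H₂O ÷ 18.015 g/mol = 0.17019 mol
mol N = 2 × 1.192 g N₂ ÷ 28.014 g/mol = 0.085100 mol
mass O = 4.088 − (2.0439 + 0.17155 + 1.1920) = 0.68054 g → mol O = 0.68054 ÷ 15.999 = 0.042536 mol
Divide by the smallest (0.042536 mol): C 4.001, H 4.001, N 2.001, O 1.000

C4H4N2O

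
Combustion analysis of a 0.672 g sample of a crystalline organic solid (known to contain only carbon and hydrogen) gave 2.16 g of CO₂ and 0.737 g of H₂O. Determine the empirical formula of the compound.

mol C = 2.16 g CO₂ ÷ 44.009 g/mol = 0.04908 mol
mol H = 2 × 0.737 g H₂O ÷ 18.015 g/mol = 0.08182 mol
Divide by the smallest (0.04908 mol): C 1.000, H 1.667
Multiplying each by 3 gives whole numbers: C 3.00, H 5.00

C3H5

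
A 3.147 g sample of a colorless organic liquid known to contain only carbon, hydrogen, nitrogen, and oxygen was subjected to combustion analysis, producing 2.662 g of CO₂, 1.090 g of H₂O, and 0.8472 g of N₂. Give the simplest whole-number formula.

C2H4N2O3

mol C = 2.662 g CO₂ ÷ 44.009 g/mol = 0.060488 mol
mol H = 2 × 1.090 g H₂O ÷ 18.015 g/mol = 0.12101 mol
mol N = 2 × 0.8472 g N₂ ÷ 28.014 g/mol = 0.060484 mol
mass O = 3.147 − (0.72652 + 0.12198 + 0.84720) = 1.4513 g → mol O = 1.4513 ÷ 15.999 = 0.090712 mol
Divide by the smallest (0.060484 mol): C 1.000, H 2.001, N 1.000, O 1.500
Multiplying each by 2 gives whole numbers: C 2.00, H 4.00, N 2.00, O 3.00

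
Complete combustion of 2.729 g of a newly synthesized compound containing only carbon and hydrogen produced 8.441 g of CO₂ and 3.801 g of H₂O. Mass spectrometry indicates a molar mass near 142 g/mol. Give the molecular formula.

mol C = 8.441 g CO₂ ÷ 44.009 g/mol = 0.19180 mol
mol H = 2 × 3.801 g H₂O ÷ 18.015 g/mol = 0.42198 mol
Divide by the smallest (0.19180 mol): C 1.000, H 2.200
Multiplying each by 5 gives whole numbers: C 5.00, H 11.00
Empirical formula: C5H11
Empirical-formula mass = 71.14 g/mol; 142 ÷ 71.14 ≈ 2, so the molecular formula is C10H22.

C10H22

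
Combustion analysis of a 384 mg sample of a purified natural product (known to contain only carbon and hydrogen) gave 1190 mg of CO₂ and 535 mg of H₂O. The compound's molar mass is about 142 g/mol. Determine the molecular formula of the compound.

C10H22

mol C = 1.19 g CO₂ ÷ 44.009 g/mol = 0.02704 mol
mol H = 2 × 0.535 g H₂O ÷ 18.015 g/mol = 0.05939 mol
Divide by the smallest (0.02704 mol): C 1.000, H 2.197
Multiplying each by 5 gives whole numbers: C 5.00, H 10.98
Empirical formula: C5H11
Empirical-formula mass = 71.14 g/mol; 142 ÷ 71.14 ≈ 2, so the molecular formula is C10H22.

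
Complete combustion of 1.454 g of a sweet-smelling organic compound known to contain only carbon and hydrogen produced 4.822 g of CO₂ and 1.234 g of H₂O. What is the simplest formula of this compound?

mol C = 4.822 g CO₂ ÷ 44.009 g/mol = 0.10957 mol
mol H = 2 × 1.234 g H₂O ÷ 18.015 g/mol = 0.13700 mol
Divide by the smallest (0.10957 mol): C 1.000, H 1.250
Multiplying each by 4 gives whole numbers: C 4.00, H 5.00

C4H5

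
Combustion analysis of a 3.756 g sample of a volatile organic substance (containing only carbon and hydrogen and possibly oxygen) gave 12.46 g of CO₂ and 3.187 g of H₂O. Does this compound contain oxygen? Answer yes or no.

mol C = 12.46 g CO₂ ÷ 44.009 g/mol = 0.28312 mol
mol H = 2 × 3.187 g H₂O ÷ 18.015 g/mol = 0.35382 mol
C and H together account for 3.7572 g — essentially the entire 3.756 g sample — so the compound contains no oxygen.

no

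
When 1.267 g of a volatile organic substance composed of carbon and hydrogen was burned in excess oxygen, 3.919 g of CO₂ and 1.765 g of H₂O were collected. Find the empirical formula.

mol C = 3.919 g CO₂ ÷ 44.009 g/mol = 0.089050 mol
mol H = 2 × 1.765 g H₂O ÷ 18.015 g/mol = 0.19595 mol
Divide by the smallest (0.089050 mol): C 1.000, H 2.200
Multiplying each by 5 gives whole numbers: C 5.00, H 11.00

C5H11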